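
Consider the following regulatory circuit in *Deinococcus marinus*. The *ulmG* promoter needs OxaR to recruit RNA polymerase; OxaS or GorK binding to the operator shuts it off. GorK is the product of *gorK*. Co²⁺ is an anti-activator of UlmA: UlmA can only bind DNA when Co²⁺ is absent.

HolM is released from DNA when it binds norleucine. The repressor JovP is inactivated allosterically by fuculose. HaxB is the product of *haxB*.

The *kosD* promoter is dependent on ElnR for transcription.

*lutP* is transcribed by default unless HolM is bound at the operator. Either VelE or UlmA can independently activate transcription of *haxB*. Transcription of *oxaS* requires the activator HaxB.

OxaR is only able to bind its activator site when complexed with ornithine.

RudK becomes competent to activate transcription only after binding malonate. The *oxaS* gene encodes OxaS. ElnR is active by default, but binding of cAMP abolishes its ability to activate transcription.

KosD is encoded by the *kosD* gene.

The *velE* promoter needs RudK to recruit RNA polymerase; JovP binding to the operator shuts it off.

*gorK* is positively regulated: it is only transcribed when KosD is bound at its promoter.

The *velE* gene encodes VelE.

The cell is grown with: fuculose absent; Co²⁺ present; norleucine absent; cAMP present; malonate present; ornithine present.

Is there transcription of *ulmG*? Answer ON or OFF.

ON

Malonate is present, so RudK is active.
Fuculose is absent, so JovP is active.
With repressor JovP bound, *velE* is not transcribed.
So VelE is not produced.
Co²⁺ is present, so UlmA is inactive.
No activator is available at the *haxB* promoter, so *haxB* is not transcribed.
So HaxB is not produced.
Required activator HaxB is absent, so *oxaS* is not transcribed.
So OxaS is not produced.
cAMP is present, so ElnR is inactive.
Required activator ElnR is absent, so *kosD* is not transcribed.
So KosD is not produced.
Required activator KosD is absent, so *gorK* is not transcribed.
So GorK is not produced.
Ornithine is present, so OxaR is active.
No repressor is bound and OxaR is active, so *ulmG* is transcribed.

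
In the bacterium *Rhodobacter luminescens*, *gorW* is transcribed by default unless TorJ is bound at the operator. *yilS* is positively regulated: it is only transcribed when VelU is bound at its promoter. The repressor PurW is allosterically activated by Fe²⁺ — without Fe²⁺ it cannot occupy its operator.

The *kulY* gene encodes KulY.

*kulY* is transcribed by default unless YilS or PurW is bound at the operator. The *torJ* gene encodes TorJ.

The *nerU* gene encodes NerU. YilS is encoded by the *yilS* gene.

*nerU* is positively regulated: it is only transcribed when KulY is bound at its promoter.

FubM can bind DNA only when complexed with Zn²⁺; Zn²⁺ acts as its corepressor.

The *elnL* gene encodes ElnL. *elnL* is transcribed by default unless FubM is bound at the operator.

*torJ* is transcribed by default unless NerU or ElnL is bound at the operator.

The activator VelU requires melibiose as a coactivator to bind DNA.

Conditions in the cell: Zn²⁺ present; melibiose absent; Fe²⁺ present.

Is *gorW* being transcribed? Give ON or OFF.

Melibiose is absent, so VelU is inactive.
Required activator VelU is absent, so *yilS* is not transcribed.
So YilS is not produced.
Fe²⁺ is present, so PurW is active.
With repressor PurW bound, *kulY* is not transcribed.
So KulY is not produced.
Required activator KulY is absent, so *nerU* is not transcribed.
So NerU is not produced.
Zn²⁺ is present, so FubM is active.
With repressor FubM bound, *elnL* is not transcribed.
So ElnL is not produced.
With no repressor bound, *torJ* is transcribed.
So TorJ is produced and active.
With repressor TorJ bound, *gorW* is not transcribed.

OFF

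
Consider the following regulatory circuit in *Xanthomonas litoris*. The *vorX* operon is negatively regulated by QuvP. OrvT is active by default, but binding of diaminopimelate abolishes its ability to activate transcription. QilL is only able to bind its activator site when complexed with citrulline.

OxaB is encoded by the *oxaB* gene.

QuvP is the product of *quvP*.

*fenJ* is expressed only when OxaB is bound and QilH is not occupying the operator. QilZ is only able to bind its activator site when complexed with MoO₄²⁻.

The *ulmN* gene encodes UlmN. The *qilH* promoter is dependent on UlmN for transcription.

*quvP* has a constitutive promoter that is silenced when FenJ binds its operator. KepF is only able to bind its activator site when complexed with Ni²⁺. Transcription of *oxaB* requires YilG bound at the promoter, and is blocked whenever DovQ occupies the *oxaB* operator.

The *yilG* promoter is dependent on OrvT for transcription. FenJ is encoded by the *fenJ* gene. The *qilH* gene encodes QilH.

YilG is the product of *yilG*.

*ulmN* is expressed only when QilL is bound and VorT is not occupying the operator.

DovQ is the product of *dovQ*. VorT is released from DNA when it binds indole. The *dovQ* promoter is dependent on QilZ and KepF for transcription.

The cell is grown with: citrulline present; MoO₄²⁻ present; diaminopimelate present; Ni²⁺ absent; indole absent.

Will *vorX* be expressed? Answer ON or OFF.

OFF

Diaminopimelate is present, so OrvT is inactive.
Required activator OrvT is absent, so *yilG* is not transcribed.
So YilG is not produced.
MoO₄²⁻ is present, so QilZ is active.
Ni²⁺ is absent, so KepF is inactive.
Required activator KepF is absent, so *dovQ* is not transcribed.
So DovQ is not produced.
Required activator YilG is absent, so *oxaB* is not transcribed.
So OxaB is not produced.
Indole is absent, so VorT is active.
Citrulline is present, so QilL is active.
With repressor VorT bound, *ulmN* is not transcribed.
So UlmN is not produced.
Required activator UlmN is absent, so *qilH* is not transcribed.
So QilH is not produced.
Required activator OxaB is absent, so *fenJ* is not transcribed.
So FenJ is not produced.
With no repressor bound, *quvP* is transcribed.
So QuvP is produced and active.
With repressor QuvP bound, *vorX* is not transcribed.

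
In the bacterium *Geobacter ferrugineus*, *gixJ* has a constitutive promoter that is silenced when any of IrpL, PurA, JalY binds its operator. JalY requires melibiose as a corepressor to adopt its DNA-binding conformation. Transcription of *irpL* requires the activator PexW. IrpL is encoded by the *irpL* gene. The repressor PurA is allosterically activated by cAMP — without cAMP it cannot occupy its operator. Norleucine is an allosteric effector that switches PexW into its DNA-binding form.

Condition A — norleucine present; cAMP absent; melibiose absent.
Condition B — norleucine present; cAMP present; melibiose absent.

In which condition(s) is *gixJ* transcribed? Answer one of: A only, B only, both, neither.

neither

Condition A:
Norleucine is present, so PexW is active.
No repressor is bound and PexW is active, so *irpL* is transcribed.
So IrpL is produced and active.
cAMP is absent, so PurA is inactive.
Melibiose is absent, so JalY is inactive.
With repressor IrpL bound, *gixJ* is not transcribed.
→ *gixJ* is OFF in A.
Condition B:
Norleucine is present, so PexW is active.
No repressor is bound and PexW is active, so *irpL* is transcribed.
So IrpL is produced and active.
cAMP is present, so PurA is active.
Melibiose is absent, so JalY is inactive.
With repressor IrpL bound, *gixJ* is not transcribed.
→ *gixJ* is OFF in B.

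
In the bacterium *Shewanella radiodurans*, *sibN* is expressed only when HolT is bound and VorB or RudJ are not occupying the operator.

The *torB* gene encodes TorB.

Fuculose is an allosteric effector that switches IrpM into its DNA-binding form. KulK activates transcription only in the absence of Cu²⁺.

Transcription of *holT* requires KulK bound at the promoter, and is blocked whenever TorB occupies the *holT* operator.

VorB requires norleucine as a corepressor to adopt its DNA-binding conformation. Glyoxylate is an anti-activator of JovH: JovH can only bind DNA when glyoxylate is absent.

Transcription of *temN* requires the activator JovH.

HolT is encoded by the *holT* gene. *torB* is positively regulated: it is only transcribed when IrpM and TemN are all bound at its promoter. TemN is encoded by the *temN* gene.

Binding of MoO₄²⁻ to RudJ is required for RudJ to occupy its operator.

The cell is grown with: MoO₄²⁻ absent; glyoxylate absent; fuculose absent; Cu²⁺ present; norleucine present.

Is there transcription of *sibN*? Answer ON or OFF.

OFF

Norleucine is present, so VorB is active.
Fuculose is absent, so IrpM is inactive.
Glyoxylate is absent, so JovH is active.
No repressor is bound and JovH is active, so *temN* is transcribed.
So TemN is produced and active.
Required activator IrpM is absent, so *torB* is not transcribed.
So TorB is not produced.
Cu²⁺ is present, so KulK is inactive.
Required activator KulK is absent, so *holT* is not transcribed.
So HolT is not produced.
MoO₄²⁻ is absent, so RudJ is inactive.
With repressor VorB bound, *sibN* is not transcribed.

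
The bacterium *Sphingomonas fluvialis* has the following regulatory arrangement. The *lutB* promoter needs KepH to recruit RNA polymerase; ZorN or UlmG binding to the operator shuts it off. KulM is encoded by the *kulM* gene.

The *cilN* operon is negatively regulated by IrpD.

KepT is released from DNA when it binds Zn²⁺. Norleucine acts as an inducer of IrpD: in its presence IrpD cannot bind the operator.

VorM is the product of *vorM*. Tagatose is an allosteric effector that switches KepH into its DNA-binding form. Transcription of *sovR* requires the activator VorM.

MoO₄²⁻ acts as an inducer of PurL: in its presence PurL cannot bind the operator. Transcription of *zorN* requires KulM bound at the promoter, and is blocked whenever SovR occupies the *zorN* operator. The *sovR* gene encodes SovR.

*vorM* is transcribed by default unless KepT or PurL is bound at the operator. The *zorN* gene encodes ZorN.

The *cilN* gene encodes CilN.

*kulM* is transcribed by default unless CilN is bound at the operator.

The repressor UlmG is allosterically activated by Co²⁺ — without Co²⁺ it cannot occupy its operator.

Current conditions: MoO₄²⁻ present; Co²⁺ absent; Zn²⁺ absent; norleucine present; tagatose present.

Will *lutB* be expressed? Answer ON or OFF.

ON

Zn²⁺ is absent, so KepT is active.
MoO₄²⁻ is present, so PurL is inactive.
With repressor KepT bound, *vorM* is not transcribed.
So VorM is not produced.
Required activator VorM is absent, so *sovR* is not transcribed.
So SovR is not produced.
Norleucine is present, so IrpD is inactive.
With no repressor bound, *cilN* is transcribed.
So CilN is produced and active.
With repressor CilN bound, *kulM* is not transcribed.
So KulM is not produced.
Required activator KulM is absent, so *zorN* is not transcribed.
So ZorN is not produced.
Tagatose is present, so KepH is active.
Co²⁺ is absent, so UlmG is inactive.
No repressor is bound and KepH is active, so *lutB* is transcribed.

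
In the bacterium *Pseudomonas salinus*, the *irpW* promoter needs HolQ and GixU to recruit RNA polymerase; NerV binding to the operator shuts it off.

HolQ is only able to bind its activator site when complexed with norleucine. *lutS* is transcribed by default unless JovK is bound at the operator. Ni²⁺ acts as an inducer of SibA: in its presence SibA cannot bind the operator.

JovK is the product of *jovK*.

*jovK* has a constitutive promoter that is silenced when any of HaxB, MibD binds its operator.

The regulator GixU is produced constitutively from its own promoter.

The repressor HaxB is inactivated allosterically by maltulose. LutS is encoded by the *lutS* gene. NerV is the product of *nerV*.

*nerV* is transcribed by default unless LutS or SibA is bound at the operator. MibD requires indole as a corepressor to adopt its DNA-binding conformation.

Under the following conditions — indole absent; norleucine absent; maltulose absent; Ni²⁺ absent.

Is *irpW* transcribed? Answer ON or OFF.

Norleucine is absent, so HolQ is inactive.
GixU is produced constitutively and is active.
Maltulose is absent, so HaxB is active.
Indole is absent, so MibD is inactive.
With repressor HaxB bound, *jovK* is not transcribed.
So JovK is not produced.
With no repressor bound, *lutS* is transcribed.
So LutS is produced and active.
Ni²⁺ is absent, so SibA is active.
With repressor LutS bound, *nerV* is not transcribed.
So NerV is not produced.
Required activator HolQ is absent, so *irpW* is not transcribed.

OFF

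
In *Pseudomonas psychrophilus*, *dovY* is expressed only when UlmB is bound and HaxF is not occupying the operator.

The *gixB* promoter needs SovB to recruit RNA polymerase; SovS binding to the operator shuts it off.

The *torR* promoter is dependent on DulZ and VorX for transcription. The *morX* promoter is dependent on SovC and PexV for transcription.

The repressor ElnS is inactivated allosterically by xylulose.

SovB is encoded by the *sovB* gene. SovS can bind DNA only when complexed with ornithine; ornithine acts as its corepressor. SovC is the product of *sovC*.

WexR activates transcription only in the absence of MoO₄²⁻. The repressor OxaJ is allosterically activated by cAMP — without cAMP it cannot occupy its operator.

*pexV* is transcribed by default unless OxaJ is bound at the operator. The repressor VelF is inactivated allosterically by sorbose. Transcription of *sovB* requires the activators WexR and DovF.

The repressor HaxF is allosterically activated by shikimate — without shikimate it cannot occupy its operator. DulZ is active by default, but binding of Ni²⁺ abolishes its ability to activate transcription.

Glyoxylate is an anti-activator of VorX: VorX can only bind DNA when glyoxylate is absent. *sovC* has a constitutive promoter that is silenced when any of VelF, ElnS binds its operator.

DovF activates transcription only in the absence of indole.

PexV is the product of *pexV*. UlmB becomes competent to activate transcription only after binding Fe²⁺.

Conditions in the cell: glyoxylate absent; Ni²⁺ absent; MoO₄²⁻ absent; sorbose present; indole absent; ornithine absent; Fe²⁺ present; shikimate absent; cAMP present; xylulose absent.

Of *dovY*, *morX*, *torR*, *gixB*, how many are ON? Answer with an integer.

3

Fe²⁺ is present, so UlmB is active.
Shikimate is absent, so HaxF is inactive.
No repressor is bound and UlmB is active, so *dovY* is transcribed.
→ *dovY* is ON.
Sorbose is present, so VelF is inactive.
Xylulose is absent, so ElnS is active.
With repressor ElnS bound, *sovC* is not transcribed.
So SovC is not produced.
cAMP is present, so OxaJ is active.
With repressor OxaJ bound, *pexV* is not transcribed.
So PexV is not produced.
Required activator SovC is absent, so *morX* is not transcribed.
→ *morX* is OFF.
Ni²⁺ is absent, so DulZ is active.
Glyoxylate is absent, so VorX is active.
No repressor is bound and DulZ and VorX are active, so *torR* is transcribed.
→ *torR* is ON.
Ornithine is absent, so SovS is inactive.
MoO₄²⁻ is absent, so WexR is active.
Indole is absent, so DovF is active.
No repressor is bound and WexR and DovF are active, so *sovB* is transcribed.
So SovB is produced and active.
No repressor is bound and SovB is active, so *gixB* is transcribed.
→ *gixB* is ON.
3 of the 4 genes are transcribed.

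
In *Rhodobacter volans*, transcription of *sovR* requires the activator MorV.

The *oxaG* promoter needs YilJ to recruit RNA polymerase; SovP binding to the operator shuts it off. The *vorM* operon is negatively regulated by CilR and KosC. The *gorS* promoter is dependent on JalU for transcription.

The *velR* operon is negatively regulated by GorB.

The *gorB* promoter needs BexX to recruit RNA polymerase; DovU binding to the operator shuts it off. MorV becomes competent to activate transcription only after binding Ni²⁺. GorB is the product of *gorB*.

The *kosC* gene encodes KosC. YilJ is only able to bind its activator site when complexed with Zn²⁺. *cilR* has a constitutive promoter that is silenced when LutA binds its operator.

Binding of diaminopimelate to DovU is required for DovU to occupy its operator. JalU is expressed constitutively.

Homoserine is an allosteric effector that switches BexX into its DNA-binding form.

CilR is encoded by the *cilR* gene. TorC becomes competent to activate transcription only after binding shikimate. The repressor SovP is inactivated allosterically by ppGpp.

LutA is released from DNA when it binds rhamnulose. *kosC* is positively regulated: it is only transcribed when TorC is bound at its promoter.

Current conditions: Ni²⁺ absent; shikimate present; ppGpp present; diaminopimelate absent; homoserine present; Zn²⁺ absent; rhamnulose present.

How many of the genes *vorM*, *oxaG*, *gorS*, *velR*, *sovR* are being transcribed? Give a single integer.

Rhamnulose is present, so LutA is inactive.
With no repressor bound, *cilR* is transcribed.
So CilR is produced and active.
Shikimate is present, so TorC is active.
No repressor is bound and TorC is active, so *kosC* is transcribed.
So KosC is produced and active.
With repressor CilR bound, *vorM* is not transcribed.
→ *vorM* is OFF.
Zn²⁺ is absent, so YilJ is inactive.
ppGpp is present, so SovP is inactive.
Required activator YilJ is absent, so *oxaG* is not transcribed.
→ *oxaG* is OFF.
JalU is produced constitutively and is active.
No repressor is bound and JalU is active, so *gorS* is transcribed.
→ *gorS* is ON.
Homoserine is present, so BexX is active.
Diaminopimelate is absent, so DovU is inactive.
No repressor is bound and BexX is active, so *gorB* is transcribed.
So GorB is produced and active.
With repressor GorB bound, *velR* is not transcribed.
→ *velR* is OFF.
Ni²⁺ is absent, so MorV is inactive.
Required activator MorV is absent, so *sovR* is not transcribed.
→ *sovR* is OFF.
1 of the 5 genes is transcribed.

1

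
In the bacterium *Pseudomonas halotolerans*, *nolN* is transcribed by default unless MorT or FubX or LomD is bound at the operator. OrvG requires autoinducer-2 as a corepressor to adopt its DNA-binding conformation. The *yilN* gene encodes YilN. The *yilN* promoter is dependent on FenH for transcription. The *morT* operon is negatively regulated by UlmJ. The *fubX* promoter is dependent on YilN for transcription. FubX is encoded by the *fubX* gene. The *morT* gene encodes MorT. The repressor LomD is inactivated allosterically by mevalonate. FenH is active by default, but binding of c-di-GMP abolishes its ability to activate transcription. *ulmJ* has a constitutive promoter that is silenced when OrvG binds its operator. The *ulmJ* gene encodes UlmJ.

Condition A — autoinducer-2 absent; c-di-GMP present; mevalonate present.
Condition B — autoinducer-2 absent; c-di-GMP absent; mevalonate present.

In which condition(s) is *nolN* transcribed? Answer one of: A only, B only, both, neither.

Condition A:
Autoinducer-2 is absent, so OrvG is inactive.
With no repressor bound, *ulmJ* is transcribed.
So UlmJ is produced and active.
With repressor UlmJ bound, *morT* is not transcribed.
So MorT is not produced.
c-di-GMP is present, so FenH is inactive.
Required activator FenH is absent, so *yilN* is not transcribed.
So YilN is not produced.
Required activator YilN is absent, so *fubX* is not transcribed.
So FubX is not produced.
Mevalonate is present, so LomD is inactive.
With no repressor bound, *nolN* is transcribed.
→ *nolN* is ON in A.
Condition B:
Autoinducer-2 is absent, so OrvG is inactive.
With no repressor bound, *ulmJ* is transcribed.
So UlmJ is produced and active.
With repressor UlmJ bound, *morT* is not transcribed.
So MorT is not produced.
c-di-GMP is absent, so FenH is active.
No repressor is bound and FenH is active, so *yilN* is transcribed.
So YilN is produced and active.
No repressor is bound and YilN is active, so *fubX* is transcribed.
So FubX is produced and active.
Mevalonate is present, so LomD is inactive.
With repressor FubX bound, *nolN* is not transcribed.
→ *nolN* is OFF in B.

A only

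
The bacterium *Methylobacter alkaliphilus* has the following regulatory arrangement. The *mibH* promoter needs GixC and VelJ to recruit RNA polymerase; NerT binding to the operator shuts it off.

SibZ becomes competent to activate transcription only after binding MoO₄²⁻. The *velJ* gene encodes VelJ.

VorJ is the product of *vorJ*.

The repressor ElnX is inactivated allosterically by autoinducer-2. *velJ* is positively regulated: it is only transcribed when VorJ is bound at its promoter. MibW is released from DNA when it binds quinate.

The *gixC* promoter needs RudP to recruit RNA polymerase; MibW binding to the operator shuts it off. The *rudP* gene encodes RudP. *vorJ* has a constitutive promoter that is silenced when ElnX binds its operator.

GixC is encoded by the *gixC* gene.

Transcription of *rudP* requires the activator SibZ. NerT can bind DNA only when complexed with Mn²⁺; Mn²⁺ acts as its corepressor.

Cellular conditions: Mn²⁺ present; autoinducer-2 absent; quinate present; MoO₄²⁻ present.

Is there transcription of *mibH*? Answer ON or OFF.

OFF

Quinate is present, so MibW is inactive.
MoO₄²⁻ is present, so SibZ is active.
No repressor is bound and SibZ is active, so *rudP* is transcribed.
So RudP is produced and active.
No repressor is bound and RudP is active, so *gixC* is transcribed.
So GixC is produced and active.
Mn²⁺ is present, so NerT is active.
Autoinducer-2 is absent, so ElnX is active.
With repressor ElnX bound, *vorJ* is not transcribed.
So VorJ is not produced.
Required activator VorJ is absent, so *velJ* is not transcribed.
So VelJ is not produced.
With repressor NerT bound, *mibH* is not transcribed.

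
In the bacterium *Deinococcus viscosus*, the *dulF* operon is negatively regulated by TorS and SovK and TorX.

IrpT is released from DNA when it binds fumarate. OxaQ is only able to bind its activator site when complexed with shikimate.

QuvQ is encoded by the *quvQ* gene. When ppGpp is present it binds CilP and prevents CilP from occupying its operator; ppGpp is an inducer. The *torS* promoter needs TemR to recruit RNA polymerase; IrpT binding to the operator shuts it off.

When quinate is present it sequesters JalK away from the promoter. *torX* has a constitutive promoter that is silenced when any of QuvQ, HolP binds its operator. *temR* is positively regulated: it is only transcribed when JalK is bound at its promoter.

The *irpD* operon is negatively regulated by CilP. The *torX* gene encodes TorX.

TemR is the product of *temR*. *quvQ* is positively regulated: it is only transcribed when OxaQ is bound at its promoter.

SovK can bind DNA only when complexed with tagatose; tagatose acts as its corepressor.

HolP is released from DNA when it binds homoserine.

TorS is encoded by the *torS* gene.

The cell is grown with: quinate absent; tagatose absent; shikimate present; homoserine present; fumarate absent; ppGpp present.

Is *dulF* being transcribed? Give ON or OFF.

Quinate is absent, so JalK is active.
No repressor is bound and JalK is active, so *temR* is transcribed.
So TemR is produced and active.
Fumarate is absent, so IrpT is active.
With repressor IrpT bound, *torS* is not transcribed.
So TorS is not produced.
Tagatose is absent, so SovK is inactive.
Shikimate is present, so OxaQ is active.
No repressor is bound and OxaQ is active, so *quvQ* is transcribed.
So QuvQ is produced and active.
Homoserine is present, so HolP is inactive.
With repressor QuvQ bound, *torX* is not transcribed.
So TorX is not produced.
With no repressor bound, *dulF* is transcribed.

ON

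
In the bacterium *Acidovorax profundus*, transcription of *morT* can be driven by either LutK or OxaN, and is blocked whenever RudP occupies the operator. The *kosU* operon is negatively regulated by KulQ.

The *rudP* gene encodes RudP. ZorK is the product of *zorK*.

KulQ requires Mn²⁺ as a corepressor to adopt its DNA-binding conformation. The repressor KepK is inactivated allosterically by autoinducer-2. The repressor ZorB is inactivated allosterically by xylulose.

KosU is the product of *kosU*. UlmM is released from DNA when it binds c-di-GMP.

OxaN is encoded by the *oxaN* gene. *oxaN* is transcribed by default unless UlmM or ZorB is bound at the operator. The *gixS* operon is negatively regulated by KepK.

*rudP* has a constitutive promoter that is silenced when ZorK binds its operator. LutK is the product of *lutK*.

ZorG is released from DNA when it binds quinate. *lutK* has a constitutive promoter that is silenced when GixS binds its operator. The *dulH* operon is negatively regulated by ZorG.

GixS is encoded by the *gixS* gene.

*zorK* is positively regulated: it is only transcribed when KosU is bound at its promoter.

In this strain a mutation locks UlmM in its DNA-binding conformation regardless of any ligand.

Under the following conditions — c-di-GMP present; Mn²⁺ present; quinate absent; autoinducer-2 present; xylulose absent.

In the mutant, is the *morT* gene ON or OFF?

OFF

Autoinducer-2 is present, so KepK is inactive.
With no repressor bound, *gixS* is transcribed.
So GixS is produced and active.
With repressor GixS bound, *lutK* is not transcribed.
So LutK is not produced.
Mn²⁺ is present, so KulQ is active.
With repressor KulQ bound, *kosU* is not transcribed.
So KosU is not produced.
Required activator KosU is absent, so *zorK* is not transcribed.
So ZorK is not produced.
With no repressor bound, *rudP* is transcribed.
So RudP is produced and active.
UlmM is constitutively active in this strain.
Xylulose is absent, so ZorB is active.
With repressor UlmM bound, *oxaN* is not transcribed.
So OxaN is not produced.
With repressor RudP bound, *morT* is not transcribed.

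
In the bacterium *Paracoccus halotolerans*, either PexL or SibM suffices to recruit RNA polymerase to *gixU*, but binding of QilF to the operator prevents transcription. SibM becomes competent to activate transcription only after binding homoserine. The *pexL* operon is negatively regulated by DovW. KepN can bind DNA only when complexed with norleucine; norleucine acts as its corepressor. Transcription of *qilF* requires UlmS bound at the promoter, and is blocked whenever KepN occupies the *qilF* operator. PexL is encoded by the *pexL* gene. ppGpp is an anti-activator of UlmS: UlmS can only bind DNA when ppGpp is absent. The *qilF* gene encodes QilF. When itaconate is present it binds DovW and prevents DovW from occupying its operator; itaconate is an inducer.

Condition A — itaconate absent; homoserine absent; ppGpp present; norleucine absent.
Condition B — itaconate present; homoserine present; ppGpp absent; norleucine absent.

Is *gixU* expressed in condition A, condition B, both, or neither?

neither

Condition A:
Itaconate is absent, so DovW is active.
With repressor DovW bound, *pexL* is not transcribed.
So PexL is not produced.
Homoserine is absent, so SibM is inactive.
ppGpp is present, so UlmS is inactive.
Norleucine is absent, so KepN is inactive.
Required activator UlmS is absent, so *qilF* is not transcribed.
So QilF is not produced.
No activator is available at the *gixU* promoter, so *gixU* is not transcribed.
→ *gixU* is OFF in A.
Condition B:
Itaconate is present, so DovW is inactive.
With no repressor bound, *pexL* is transcribed.
So PexL is produced and active.
Homoserine is present, so SibM is active.
ppGpp is absent, so UlmS is active.
Norleucine is absent, so KepN is inactive.
No repressor is bound and UlmS is active, so *qilF* is transcribed.
So QilF is produced and active.
With repressor QilF bound, *gixU* is not transcribed.
→ *gixU* is OFF in B.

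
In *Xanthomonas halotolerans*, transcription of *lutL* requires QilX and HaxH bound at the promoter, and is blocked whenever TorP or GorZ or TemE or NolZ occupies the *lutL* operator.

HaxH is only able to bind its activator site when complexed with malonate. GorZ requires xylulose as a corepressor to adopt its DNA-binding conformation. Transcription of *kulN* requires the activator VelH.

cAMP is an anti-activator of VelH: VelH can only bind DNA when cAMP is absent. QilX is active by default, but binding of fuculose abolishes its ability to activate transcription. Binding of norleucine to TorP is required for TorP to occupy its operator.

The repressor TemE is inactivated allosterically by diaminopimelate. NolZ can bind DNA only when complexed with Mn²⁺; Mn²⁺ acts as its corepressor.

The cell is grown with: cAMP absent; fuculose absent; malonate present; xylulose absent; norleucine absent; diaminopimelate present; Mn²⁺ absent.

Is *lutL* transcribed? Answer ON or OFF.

ON

Norleucine is absent, so TorP is inactive.
Xylulose is absent, so GorZ is inactive.
Fuculose is absent, so QilX is active.
Malonate is present, so HaxH is active.
Diaminopimelate is present, so TemE is inactive.
Mn²⁺ is absent, so NolZ is inactive.
No repressor is bound and QilX and HaxH are active, so *lutL* is transcribed.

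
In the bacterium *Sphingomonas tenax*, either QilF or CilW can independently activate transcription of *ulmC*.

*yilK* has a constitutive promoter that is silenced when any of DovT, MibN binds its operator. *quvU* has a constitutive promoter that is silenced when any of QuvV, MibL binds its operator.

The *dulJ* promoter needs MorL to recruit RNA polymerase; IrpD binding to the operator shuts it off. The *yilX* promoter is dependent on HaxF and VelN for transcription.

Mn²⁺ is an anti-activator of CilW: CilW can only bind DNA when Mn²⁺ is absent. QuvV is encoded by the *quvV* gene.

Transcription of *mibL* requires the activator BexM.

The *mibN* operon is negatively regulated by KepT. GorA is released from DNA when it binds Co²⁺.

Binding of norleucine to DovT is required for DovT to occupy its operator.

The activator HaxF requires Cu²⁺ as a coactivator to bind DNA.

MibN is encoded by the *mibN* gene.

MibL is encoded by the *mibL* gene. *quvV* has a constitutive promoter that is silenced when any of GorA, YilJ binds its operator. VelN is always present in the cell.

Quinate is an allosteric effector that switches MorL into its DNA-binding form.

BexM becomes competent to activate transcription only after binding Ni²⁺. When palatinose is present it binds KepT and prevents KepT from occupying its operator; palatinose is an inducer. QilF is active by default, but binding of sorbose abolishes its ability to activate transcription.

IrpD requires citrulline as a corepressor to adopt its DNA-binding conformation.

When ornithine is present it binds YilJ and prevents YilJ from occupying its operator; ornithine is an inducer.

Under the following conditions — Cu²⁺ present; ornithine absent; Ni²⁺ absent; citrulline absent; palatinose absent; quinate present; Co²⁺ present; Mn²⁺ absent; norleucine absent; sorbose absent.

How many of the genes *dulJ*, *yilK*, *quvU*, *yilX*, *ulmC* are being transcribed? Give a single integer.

5

Citrulline is absent, so IrpD is inactive.
Quinate is present, so MorL is active.
No repressor is bound and MorL is active, so *dulJ* is transcribed.
→ *dulJ* is ON.
Norleucine is absent, so DovT is inactive.
Palatinose is absent, so KepT is active.
With repressor KepT bound, *mibN* is not transcribed.
So MibN is not produced.
With no repressor bound, *yilK* is transcribed.
→ *yilK* is ON.
Co²⁺ is present, so GorA is inactive.
Ornithine is absent, so YilJ is active.
With repressor YilJ bound, *quvV* is not transcribed.
So QuvV is not produced.
Ni²⁺ is absent, so BexM is inactive.
Required activator BexM is absent, so *mibL* is not transcribed.
So MibL is not produced.
With no repressor bound, *quvU* is transcribed.
→ *quvU* is ON.
Cu²⁺ is present, so HaxF is active.
VelN is produced constitutively and is active.
No repressor is bound and HaxF and VelN are active, so *yilX* is transcribed.
→ *yilX* is ON.
Sorbose is absent, so QilF is active.
Mn²⁺ is absent, so CilW is active.
Activator QilF is present, so *ulmC* is transcribed.
→ *ulmC* is ON.
5 of the 5 genes are transcribed.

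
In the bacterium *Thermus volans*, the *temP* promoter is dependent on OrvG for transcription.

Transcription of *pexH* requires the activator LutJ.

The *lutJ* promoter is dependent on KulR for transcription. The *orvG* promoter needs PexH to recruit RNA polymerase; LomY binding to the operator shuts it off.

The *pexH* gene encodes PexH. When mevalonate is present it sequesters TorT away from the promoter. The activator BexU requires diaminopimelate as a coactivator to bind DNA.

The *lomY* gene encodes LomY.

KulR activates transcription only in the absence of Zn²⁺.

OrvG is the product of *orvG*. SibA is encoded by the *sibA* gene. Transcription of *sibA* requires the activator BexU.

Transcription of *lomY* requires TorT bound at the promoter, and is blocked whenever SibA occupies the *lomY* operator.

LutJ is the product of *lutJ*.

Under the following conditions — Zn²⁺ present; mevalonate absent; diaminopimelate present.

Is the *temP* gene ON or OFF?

OFF

Zn²⁺ is present, so KulR is inactive.
Required activator KulR is absent, so *lutJ* is not transcribed.
So LutJ is not produced.
Required activator LutJ is absent, so *pexH* is not transcribed.
So PexH is not produced.
Diaminopimelate is present, so BexU is active.
No repressor is bound and BexU is active, so *sibA* is transcribed.
So SibA is produced and active.
Mevalonate is absent, so TorT is active.
With repressor SibA bound, *lomY* is not transcribed.
So LomY is not produced.
Required activator PexH is absent, so *orvG* is not transcribed.
So OrvG is not produced.
Required activator OrvG is absent, so *temP* is not transcribed.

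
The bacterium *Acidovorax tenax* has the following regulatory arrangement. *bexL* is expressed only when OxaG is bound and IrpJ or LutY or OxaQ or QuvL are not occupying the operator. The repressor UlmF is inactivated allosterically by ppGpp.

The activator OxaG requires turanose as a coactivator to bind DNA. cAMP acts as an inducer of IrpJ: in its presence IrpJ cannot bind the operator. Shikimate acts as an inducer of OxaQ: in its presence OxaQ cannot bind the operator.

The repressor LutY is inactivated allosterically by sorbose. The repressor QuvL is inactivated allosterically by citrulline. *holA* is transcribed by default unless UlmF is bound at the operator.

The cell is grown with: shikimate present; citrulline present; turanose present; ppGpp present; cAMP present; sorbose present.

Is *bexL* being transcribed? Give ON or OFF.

cAMP is present, so IrpJ is inactive.
Sorbose is present, so LutY is inactive.
Turanose is present, so OxaG is active.
Shikimate is present, so OxaQ is inactive.
Citrulline is present, so QuvL is inactive.
No repressor is bound and OxaG is active, so *bexL* is transcribed.

ON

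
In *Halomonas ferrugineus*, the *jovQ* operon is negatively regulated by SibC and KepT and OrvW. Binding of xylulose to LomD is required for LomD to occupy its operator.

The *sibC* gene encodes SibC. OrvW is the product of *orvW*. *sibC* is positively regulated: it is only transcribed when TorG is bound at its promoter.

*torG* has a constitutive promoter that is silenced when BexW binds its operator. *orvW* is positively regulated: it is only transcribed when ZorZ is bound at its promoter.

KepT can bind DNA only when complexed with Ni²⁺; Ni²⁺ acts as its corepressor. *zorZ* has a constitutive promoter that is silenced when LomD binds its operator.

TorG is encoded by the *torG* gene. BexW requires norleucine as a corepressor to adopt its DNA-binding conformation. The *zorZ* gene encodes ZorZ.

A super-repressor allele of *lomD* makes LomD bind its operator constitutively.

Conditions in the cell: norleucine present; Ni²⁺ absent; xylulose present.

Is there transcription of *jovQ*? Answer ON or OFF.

ON

Norleucine is present, so BexW is active.
With repressor BexW bound, *torG* is not transcribed.
So TorG is not produced.
Required activator TorG is absent, so *sibC* is not transcribed.
So SibC is not produced.
Ni²⁺ is absent, so KepT is inactive.
LomD is constitutively active in this strain.
With repressor LomD bound, *zorZ* is not transcribed.
So ZorZ is not produced.
Required activator ZorZ is absent, so *orvW* is not transcribed.
So OrvW is not produced.
With no repressor bound, *jovQ* is transcribed.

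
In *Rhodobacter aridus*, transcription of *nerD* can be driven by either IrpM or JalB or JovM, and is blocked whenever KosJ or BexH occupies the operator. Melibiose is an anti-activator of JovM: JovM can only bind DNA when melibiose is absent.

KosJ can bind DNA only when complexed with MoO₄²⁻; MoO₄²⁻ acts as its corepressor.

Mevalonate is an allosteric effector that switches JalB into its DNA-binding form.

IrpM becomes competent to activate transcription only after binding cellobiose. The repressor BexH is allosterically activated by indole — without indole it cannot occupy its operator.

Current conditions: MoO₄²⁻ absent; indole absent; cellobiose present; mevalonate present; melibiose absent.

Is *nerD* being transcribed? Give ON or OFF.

Cellobiose is present, so IrpM is active.
Mevalonate is present, so JalB is active.
Melibiose is absent, so JovM is active.
MoO₄²⁻ is absent, so KosJ is inactive.
Indole is absent, so BexH is inactive.
Activator IrpM is present, so *nerD* is transcribed.

ON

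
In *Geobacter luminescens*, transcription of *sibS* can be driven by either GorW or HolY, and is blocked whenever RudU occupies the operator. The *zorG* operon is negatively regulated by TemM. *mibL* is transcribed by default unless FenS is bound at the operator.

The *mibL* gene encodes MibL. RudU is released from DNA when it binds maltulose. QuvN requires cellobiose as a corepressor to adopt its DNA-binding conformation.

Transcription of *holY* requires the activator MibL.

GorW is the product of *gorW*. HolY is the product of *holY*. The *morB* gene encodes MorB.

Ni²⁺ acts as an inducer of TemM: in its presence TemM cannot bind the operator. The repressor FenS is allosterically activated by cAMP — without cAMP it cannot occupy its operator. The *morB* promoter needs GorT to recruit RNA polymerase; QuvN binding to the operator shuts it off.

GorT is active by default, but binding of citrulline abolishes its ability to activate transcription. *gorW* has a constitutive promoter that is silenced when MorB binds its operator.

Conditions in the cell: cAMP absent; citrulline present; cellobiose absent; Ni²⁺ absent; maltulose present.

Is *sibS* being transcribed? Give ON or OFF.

Maltulose is present, so RudU is inactive.
Cellobiose is absent, so QuvN is inactive.
Citrulline is present, so GorT is inactive.
Required activator GorT is absent, so *morB* is not transcribed.
So MorB is not produced.
With no repressor bound, *gorW* is transcribed.
So GorW is produced and active.
cAMP is absent, so FenS is inactive.
With no repressor bound, *mibL* is transcribed.
So MibL is produced and active.
No repressor is bound and MibL is active, so *holY* is transcribed.
So HolY is produced and active.
Activator GorW is present, so *sibS* is transcribed.

ON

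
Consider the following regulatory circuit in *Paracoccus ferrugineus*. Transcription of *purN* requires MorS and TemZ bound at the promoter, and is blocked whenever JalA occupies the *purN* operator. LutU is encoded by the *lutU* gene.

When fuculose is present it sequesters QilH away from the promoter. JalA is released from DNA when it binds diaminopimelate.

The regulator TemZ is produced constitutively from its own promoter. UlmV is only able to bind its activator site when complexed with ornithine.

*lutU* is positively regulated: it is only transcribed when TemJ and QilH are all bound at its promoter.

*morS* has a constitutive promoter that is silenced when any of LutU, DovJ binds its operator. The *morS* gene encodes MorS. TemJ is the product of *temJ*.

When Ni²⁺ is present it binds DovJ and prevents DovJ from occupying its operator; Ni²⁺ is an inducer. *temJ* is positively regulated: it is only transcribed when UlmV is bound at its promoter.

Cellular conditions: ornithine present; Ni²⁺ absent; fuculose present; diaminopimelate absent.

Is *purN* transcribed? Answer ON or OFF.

OFF

Ornithine is present, so UlmV is active.
No repressor is bound and UlmV is active, so *temJ* is transcribed.
So TemJ is produced and active.
Fuculose is present, so QilH is inactive.
Required activator QilH is absent, so *lutU* is not transcribed.
So LutU is not produced.
Ni²⁺ is absent, so DovJ is active.
With repressor DovJ bound, *morS* is not transcribed.
So MorS is not produced.
Diaminopimelate is absent, so JalA is active.
TemZ is produced constitutively and is active.
With repressor JalA bound, *purN* is not transcribed.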